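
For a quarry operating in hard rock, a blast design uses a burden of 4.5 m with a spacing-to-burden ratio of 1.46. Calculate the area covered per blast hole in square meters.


First, find the spacing:
Spacing = burden * ratio = 4.5 * 1.46
= 6.57 m
Then, calculate the area:
Area = burden * spacing = 4.5 * 6.57
= 29.565 m^2

29.565 m^2


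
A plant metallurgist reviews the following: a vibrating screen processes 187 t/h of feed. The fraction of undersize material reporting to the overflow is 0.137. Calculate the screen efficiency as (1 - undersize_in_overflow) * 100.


86.3%

Screen efficiency = (1 - fraction of undersize in overflow) * 100
= (1 - 0.137) * 100
= 0.863 * 100
= 86.3%


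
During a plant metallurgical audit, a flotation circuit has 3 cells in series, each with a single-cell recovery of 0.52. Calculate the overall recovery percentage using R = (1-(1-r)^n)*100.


88.9408%

Complement of single-cell recovery:
1 - r = 1 - 0.52 = 0.48
Raise to power n:
(1 - r)^3 = 0.48^3 = 0.110592
Overall recovery:
R = (1 - 0.110592) * 100
= 88.9408%


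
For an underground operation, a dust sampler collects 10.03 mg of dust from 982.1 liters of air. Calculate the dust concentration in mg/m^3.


10.2128 mg/m^3

Convert liters to m^3: 1 m^3 = 1000 L
Concentration = mass / volume * 1000
= 10.03 / 982.1 * 1000
= 0.01021280929 * 1000
= 10.2128 mg/m^3


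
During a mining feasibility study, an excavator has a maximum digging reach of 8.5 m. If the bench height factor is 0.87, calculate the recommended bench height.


7.395 m

Bench height = reach * factor
= 8.5 * 0.87
= 7.395 m


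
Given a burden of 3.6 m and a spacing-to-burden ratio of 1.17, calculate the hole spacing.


4.212 m

Spacing = burden * ratio
= 3.6 * 1.17
= 4.212 m


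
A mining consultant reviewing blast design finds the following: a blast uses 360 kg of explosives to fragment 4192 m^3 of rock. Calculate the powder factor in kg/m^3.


Powder factor = explosive mass / rock volume
= 360 / 4192
= 0.0859 kg/m^3

0.0859 kg/m^3


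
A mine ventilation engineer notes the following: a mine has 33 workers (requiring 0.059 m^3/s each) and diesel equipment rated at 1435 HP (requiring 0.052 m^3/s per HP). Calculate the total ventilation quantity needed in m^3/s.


76.567 m^3/s

Airflow for workers:
Q_people = 33 * 0.059 = 1.947 m^3/s
Airflow for diesel equipment:
Q_diesel = 1435 * 0.052 = 74.62 m^3/s
Total ventilation:
Q_total = 1.947 + 74.62
= 76.567 m^3/s


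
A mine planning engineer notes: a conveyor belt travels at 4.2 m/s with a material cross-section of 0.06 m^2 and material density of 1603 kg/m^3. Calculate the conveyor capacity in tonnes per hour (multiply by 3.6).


1454.2416 t/h

Volumetric flow = speed * area
= 4.2 * 0.06 = 0.252 m^3/s
Mass flow = volumetric * density
= 0.252 * 1603 = 403.956 kg/s
Convert to t/h: multiply by 3.6
Capacity = 403.956 * 3.6
= 1454.2416 t/h


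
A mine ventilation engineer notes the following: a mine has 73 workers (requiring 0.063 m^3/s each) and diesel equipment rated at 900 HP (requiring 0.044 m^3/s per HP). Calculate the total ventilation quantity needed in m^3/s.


44.199 m^3/s

Airflow for workers:
Q_people = 73 * 0.063 = 4.599 m^3/s
Airflow for diesel equipment:
Q_diesel = 900 * 0.044 = 39.6 m^3/s
Total ventilation:
Q_total = 4.599 + 39.6
= 44.199 m^3/s


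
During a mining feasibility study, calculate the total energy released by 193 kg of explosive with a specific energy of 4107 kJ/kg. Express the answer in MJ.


792.651 MJ

Energy = mass * specific_energy / 1000
= 193 * 4107 / 1000
= 792651 / 1000
= 792.651 MJ


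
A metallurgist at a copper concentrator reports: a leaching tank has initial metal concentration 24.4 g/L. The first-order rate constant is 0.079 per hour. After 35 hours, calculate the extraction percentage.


93.7024%

Compute the exponent:
-k * t = -0.079 * 35 = -2.765
Remaining concentration:
C = 24.4 * exp(-2.765)
= 24.4 * 0.06297609935
= 1.536616824 g/L
Extracted = 24.4 - 1.536616824 = 22.86338318 g/L
Extraction % = 22.86338318 / 24.4 * 100
= 93.7024%


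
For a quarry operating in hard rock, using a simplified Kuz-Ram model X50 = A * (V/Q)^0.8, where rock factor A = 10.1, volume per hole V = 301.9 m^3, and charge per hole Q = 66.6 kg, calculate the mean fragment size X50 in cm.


33.8402 cm

Compute V/Q:
V/Q = 301.9 / 66.6 = 4.533033033
Raise to the power 0.8:
(V/Q)^0.8 = 4.533033033^0.8 = 3.350511455
Multiply by A:
X50 = 10.1 * 3.350511455
= 33.8402 cm


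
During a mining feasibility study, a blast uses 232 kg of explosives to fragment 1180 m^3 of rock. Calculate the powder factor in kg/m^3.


Powder factor = explosive mass / rock volume
= 232 / 1180
= 0.1966 kg/m^3

0.1966 kg/m^3


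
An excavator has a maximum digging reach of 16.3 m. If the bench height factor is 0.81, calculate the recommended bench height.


Bench height = reach * factor
= 16.3 * 0.81
= 13.203 m

13.203 m


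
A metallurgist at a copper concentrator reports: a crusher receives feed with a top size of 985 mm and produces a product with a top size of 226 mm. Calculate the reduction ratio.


4.3584

Reduction ratio = feed size / product size
= 985 / 226
= 4.3584


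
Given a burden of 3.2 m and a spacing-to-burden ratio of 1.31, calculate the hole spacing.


4.192 m

Spacing = burden * ratio
= 3.2 * 1.31
= 4.192 m


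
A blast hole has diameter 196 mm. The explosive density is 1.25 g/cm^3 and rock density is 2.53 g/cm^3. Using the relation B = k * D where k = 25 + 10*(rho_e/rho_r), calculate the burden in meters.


First, compute k:
rho_e / rho_r = 1.25 / 2.53 = 0.4940711462
k = 25 + 10 * 0.4940711462 = 29.94071146
Then, compute burden:
B = k * D / 1000 = 29.94071146 * 196 / 1000
= 5868.379447 / 1000
= 5.8684 m

5.8684 m


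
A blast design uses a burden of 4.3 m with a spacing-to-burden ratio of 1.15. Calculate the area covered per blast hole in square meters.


First, find the spacing:
Spacing = burden * ratio = 4.3 * 1.15
= 4.945 m
Then, calculate the area:
Area = burden * spacing = 4.3 * 4.945
= 21.2635 m^2

21.2635 m^2


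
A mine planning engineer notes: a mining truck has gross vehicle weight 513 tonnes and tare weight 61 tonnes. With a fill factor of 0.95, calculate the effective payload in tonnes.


Maximum payload = gross - tare
= 513 - 61 = 452 tonnes
Effective payload = max payload * fill factor
= 452 * 0.95
= 429.4 tonnes

429.4 tonnes


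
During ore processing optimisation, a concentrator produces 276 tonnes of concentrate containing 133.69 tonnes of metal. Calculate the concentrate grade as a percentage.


48.4384%

Grade = (metal in concentrate / concentrate mass) * 100
= (133.69 / 276) * 100
= 0.484384058 * 100
= 48.4384%


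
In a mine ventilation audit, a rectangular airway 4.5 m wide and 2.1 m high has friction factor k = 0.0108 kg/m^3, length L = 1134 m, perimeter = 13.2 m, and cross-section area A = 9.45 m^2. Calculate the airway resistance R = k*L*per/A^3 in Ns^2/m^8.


Compute the numerator:
k * L * per = 0.0108 * 1134 * 13.2
= 161.66304
Compute the denominator:
A^3 = 9.45^3 = 843.908625
Resistance:
R = 161.66304 / 843.908625
= 0.1916 Ns^2/m^8

0.1916 Ns^2/m^8


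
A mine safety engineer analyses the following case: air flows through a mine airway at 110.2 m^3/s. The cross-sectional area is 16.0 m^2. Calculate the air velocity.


6.8875 m/s

Velocity = flow rate / cross-sectional area
= 110.2 / 16.0
= 6.8875 m/s


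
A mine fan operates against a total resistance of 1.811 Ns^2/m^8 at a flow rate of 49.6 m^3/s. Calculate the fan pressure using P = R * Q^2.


Compute Q^2:
Q^2 = 49.6^2 = 2460.16
Compute pressure:
P = R * Q^2 = 1.811 * 2460.16
= 4455.3498 Pa

4455.3498 Pa


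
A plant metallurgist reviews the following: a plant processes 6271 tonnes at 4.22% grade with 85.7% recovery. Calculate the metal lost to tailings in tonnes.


Total metal in feed:
= 6271 * 4.22 / 100 = 264.6362 tonnes
Metal recovered:
= 264.6362 * 85.7 / 100 = 226.7932234 tonnes
Metal lost to tailings:
= 264.6362 - 226.7932234
= 37.843 tonnes

37.843 tonnes


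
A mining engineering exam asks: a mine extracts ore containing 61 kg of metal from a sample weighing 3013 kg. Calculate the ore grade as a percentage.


2.0246%

Ore grade = (metal mass / ore mass) * 100
= (61 / 3013) * 100
= 0.02024560239 * 100
= 2.0246%


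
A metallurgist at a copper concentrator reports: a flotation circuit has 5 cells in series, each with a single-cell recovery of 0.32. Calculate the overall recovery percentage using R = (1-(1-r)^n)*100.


85.4607%

Complement of single-cell recovery:
1 - r = 1 - 0.32 = 0.68
Raise to power n:
(1 - r)^5 = 0.68^5 = 0.1453933568
Overall recovery:
R = (1 - 0.1453933568) * 100
= 85.4607%


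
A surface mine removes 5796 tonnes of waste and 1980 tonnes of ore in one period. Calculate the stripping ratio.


Stripping ratio = waste tonnage / ore tonnage
= 5796 / 1980
= 2.9273

2.9273


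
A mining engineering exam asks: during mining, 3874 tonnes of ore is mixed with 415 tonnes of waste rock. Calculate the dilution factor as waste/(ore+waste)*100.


9.6759%

Total material = ore + waste
= 3874 + 415 = 4289 tonnes
Dilution = waste / total * 100
= 415 / 4289 * 100
= 0.09675915132 * 100
= 9.6759%


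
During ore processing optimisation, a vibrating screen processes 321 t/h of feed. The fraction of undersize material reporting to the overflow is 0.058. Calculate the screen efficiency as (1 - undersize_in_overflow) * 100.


Screen efficiency = (1 - fraction of undersize in overflow) * 100
= (1 - 0.058) * 100
= 0.942 * 100
= 94.2%

94.2%


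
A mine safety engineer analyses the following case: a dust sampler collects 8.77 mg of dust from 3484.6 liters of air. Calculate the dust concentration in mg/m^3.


Convert liters to m^3: 1 m^3 = 1000 L
Concentration = mass / volume * 1000
= 8.77 / 3484.6 * 1000
= 0.002516788154 * 1000
= 2.5168 mg/m^3

2.5168 mg/m^3


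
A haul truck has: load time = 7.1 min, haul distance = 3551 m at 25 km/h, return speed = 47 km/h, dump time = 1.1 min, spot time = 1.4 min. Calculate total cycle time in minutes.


Convert haul speed to m/min: 25 * 1000/60 = 416.6666667 m/min
Haul time = 3551 / 416.6666667 = 8.5224 min
Convert return speed to m/min: 47 * 1000/60 = 783.3333333 m/min
Return time = 3551 / 783.3333333 = 4.533191489 min
Total cycle time:
= 7.1 + 8.5224 + 1.1 + 4.533191489 + 1.4
= 22.6556 min

22.6556 min


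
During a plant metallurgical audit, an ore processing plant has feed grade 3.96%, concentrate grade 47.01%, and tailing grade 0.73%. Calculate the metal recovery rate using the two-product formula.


82.8522%

Using the two-product formula:
R = 100 * c * (f - t) / (f * (c - t))
Numerator = 100 * 47.01 * (3.96 - 0.73)
= 100 * 47.01 * 3.23
= 15184.23
Denominator = 3.96 * (47.01 - 0.73)
= 3.96 * 46.28
= 183.2688
R = 15184.23 / 183.2688
= 82.8522%


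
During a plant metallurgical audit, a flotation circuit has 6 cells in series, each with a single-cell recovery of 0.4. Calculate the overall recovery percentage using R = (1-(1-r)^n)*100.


95.3344%

Complement of single-cell recovery:
1 - r = 1 - 0.4 = 0.6
Raise to power n:
(1 - r)^6 = 0.6^6 = 0.046656
Overall recovery:
R = (1 - 0.046656) * 100
= 95.3344%


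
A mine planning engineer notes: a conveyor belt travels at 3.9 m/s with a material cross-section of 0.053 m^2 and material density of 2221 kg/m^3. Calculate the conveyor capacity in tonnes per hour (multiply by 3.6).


Volumetric flow = speed * area
= 3.9 * 0.053 = 0.2067 m^3/s
Mass flow = volumetric * density
= 0.2067 * 2221 = 459.0807 kg/s
Convert to t/h: multiply by 3.6
Capacity = 459.0807 * 3.6
= 1652.6905 t/h

1652.6905 t/h


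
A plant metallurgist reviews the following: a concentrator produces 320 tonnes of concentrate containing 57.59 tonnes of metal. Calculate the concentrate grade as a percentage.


17.9969%

Grade = (metal in concentrate / concentrate mass) * 100
= (57.59 / 320) * 100
= 0.17996875 * 100
= 17.9969%


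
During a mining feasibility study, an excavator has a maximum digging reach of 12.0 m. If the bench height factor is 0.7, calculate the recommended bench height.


Bench height = reach * factor
= 12.0 * 0.7
= 8.4 m

8.4 m


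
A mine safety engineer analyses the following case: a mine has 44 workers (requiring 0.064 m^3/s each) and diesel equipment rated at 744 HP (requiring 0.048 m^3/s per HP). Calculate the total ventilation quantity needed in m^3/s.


Airflow for workers:
Q_people = 44 * 0.064 = 2.816 m^3/s
Airflow for diesel equipment:
Q_diesel = 744 * 0.048 = 35.712 m^3/s
Total ventilation:
Q_total = 2.816 + 35.712
= 38.528 m^3/s

38.528 m^3/s


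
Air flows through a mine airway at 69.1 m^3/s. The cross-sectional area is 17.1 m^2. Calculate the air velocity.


Velocity = flow rate / cross-sectional area
= 69.1 / 17.1
= 4.0409 m/s

4.0409 m/s


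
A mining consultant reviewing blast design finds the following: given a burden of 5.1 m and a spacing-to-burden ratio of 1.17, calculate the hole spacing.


Spacing = burden * ratio
= 5.1 * 1.17
= 5.967 m

5.967 m


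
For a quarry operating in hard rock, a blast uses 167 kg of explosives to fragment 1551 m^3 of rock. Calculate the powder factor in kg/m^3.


Powder factor = explosive mass / rock volume
= 167 / 1551
= 0.1077 kg/m^3

0.1077 kg/m^3


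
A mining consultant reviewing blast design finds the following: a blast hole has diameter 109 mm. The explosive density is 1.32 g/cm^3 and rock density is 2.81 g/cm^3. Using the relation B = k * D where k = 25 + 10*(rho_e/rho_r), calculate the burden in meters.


3.237 m

First, compute k:
rho_e / rho_r = 1.32 / 2.81 = 0.4697508897
k = 25 + 10 * 0.4697508897 = 29.6975089
Then, compute burden:
B = k * D / 1000 = 29.6975089 * 109 / 1000
= 3237.02847 / 1000
= 3.237 m


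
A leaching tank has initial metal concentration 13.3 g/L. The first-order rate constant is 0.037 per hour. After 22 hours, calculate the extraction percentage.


Compute the exponent:
-k * t = -0.037 * 22 = -0.814
Remaining concentration:
C = 13.3 * exp(-0.814)
= 13.3 * 0.4430821881
= 5.892993101 g/L
Extracted = 13.3 - 5.892993101 = 7.407006899 g/L
Extraction % = 7.407006899 / 13.3 * 100
= 55.6918%

55.6918%


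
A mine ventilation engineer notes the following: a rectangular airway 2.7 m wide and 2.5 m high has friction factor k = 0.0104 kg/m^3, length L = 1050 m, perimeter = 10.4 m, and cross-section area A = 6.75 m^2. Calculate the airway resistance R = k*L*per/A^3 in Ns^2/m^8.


Compute the numerator:
k * L * per = 0.0104 * 1050 * 10.4
= 113.568
Compute the denominator:
A^3 = 6.75^3 = 307.546875
Resistance:
R = 113.568 / 307.546875
= 0.3693 Ns^2/m^8

0.3693 Ns^2/m^8


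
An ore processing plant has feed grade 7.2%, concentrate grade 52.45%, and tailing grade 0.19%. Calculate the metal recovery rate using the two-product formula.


97.7151%

Using the two-product formula:
R = 100 * c * (f - t) / (f * (c - t))
Numerator = 100 * 52.45 * (7.2 - 0.19)
= 100 * 52.45 * 7.01
= 36767.45
Denominator = 7.2 * (52.45 - 0.19)
= 7.2 * 52.26
= 376.272
R = 36767.45 / 376.272
= 97.7151%


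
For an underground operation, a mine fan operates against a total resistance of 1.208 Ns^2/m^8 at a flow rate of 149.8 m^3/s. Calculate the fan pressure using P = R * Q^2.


Compute Q^2:
Q^2 = 149.8^2 = 22440.04
Compute pressure:
P = R * Q^2 = 1.208 * 22440.04
= 27107.5683 Pa

27107.5683 Pa


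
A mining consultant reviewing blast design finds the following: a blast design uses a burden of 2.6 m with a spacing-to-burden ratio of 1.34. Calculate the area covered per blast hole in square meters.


9.0584 m^2

First, find the spacing:
Spacing = burden * ratio = 2.6 * 1.34
= 3.484 m
Then, calculate the area:
Area = burden * spacing = 2.6 * 3.484
= 9.0584 m^2


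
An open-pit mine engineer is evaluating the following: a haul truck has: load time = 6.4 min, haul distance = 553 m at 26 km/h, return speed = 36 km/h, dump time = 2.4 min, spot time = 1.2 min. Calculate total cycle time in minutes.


12.1978 min

Convert haul speed to m/min: 26 * 1000/60 = 433.3333333 m/min
Haul time = 553 / 433.3333333 = 1.276153846 min
Convert return speed to m/min: 36 * 1000/60 = 600 m/min
Return time = 553 / 600 = 0.9216666667 min
Total cycle time:
= 6.4 + 1.276153846 + 2.4 + 0.9216666667 + 1.2
= 12.1978 min


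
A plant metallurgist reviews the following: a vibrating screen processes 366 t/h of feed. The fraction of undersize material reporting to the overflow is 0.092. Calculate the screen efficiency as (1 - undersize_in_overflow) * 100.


Screen efficiency = (1 - fraction of undersize in overflow) * 100
= (1 - 0.092) * 100
= 0.908 * 100
= 90.8%

90.8%


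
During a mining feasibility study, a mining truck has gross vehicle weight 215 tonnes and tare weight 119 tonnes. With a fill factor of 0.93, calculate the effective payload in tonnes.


89.28 tonnes

Maximum payload = gross - tare
= 215 - 119 = 96 tonnes
Effective payload = max payload * fill factor
= 96 * 0.93
= 89.28 tonnes


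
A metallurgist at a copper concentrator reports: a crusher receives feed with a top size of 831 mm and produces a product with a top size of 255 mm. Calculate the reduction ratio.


3.2588

Reduction ratio = feed size / product size
= 831 / 255
= 3.2588


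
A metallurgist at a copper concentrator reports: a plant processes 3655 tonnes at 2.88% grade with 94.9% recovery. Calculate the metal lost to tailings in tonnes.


5.3685 tonnes

Total metal in feed:
= 3655 * 2.88 / 100 = 105.264 tonnes
Metal recovered:
= 105.264 * 94.9 / 100 = 99.895536 tonnes
Metal lost to tailings:
= 105.264 - 99.895536
= 5.3685 tonnes


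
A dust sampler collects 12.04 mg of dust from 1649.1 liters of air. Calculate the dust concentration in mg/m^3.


Convert liters to m^3: 1 m^3 = 1000 L
Concentration = mass / volume * 1000
= 12.04 / 1649.1 * 1000
= 0.007300952034 * 1000
= 7.301 mg/m^3

7.301 mg/m^3


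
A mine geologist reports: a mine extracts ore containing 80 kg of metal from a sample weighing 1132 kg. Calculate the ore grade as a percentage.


Ore grade = (metal mass / ore mass) * 100
= (80 / 1132) * 100
= 0.07067137809 * 100
= 7.0671%

7.0671%


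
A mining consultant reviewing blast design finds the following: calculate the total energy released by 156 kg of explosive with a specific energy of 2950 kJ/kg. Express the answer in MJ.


460.2 MJ

Energy = mass * specific_energy / 1000
= 156 * 2950 / 1000
= 460200 / 1000
= 460.2 MJ


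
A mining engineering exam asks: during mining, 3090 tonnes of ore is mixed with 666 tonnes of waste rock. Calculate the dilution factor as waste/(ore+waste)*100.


17.7316%

Total material = ore + waste
= 3090 + 666 = 3756 tonnes
Dilution = waste / total * 100
= 666 / 3756 * 100
= 0.1773162939 * 100
= 17.7316%


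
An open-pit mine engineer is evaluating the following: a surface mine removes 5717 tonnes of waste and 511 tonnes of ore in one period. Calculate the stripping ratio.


11.1879

Stripping ratio = waste tonnage / ore tonnage
= 5717 / 511
= 11.1879


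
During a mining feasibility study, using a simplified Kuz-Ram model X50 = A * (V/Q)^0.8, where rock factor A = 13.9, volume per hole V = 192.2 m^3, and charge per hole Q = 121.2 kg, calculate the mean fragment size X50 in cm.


Compute V/Q:
V/Q = 192.2 / 121.2 = 1.585808581
Raise to the power 0.8:
(V/Q)^0.8 = 1.585808581^0.8 = 1.446107607
Multiply by A:
X50 = 13.9 * 1.446107607
= 20.1009 cm

20.1009 cm


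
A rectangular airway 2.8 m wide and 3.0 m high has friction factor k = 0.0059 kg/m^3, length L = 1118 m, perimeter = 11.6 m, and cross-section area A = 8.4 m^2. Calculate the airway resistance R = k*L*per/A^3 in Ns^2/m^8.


0.1291 Ns^2/m^8

Compute the numerator:
k * L * per = 0.0059 * 1118 * 11.6
= 76.51592
Compute the denominator:
A^3 = 8.4^3 = 592.704
Resistance:
R = 76.51592 / 592.704
= 0.1291 Ns^2/m^8


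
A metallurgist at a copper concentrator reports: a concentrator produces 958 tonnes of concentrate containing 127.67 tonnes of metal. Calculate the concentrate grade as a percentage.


Grade = (metal in concentrate / concentrate mass) * 100
= (127.67 / 958) * 100
= 0.1332672234 * 100
= 13.3267%

13.3267%


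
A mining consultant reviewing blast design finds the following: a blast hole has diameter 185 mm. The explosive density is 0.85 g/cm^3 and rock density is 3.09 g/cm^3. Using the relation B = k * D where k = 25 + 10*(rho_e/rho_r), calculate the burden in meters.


5.1339 m

First, compute k:
rho_e / rho_r = 0.85 / 3.09 = 0.2750809061
k = 25 + 10 * 0.2750809061 = 27.75080906
Then, compute burden:
B = k * D / 1000 = 27.75080906 * 185 / 1000
= 5133.899676 / 1000
= 5.1339 m


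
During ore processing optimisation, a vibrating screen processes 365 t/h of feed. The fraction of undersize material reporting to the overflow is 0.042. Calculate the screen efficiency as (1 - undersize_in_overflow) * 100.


95.8%

Screen efficiency = (1 - fraction of undersize in overflow) * 100
= (1 - 0.042) * 100
= 0.958 * 100
= 95.8%


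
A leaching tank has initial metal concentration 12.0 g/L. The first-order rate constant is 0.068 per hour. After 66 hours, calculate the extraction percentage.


98.8757%

Compute the exponent:
-k * t = -0.068 * 66 = -4.488
Remaining concentration:
C = 12.0 * exp(-4.488)
= 12.0 * 0.01124310755
= 0.1349172906 g/L
Extracted = 12.0 - 0.1349172906 = 11.86508271 g/L
Extraction % = 11.86508271 / 12.0 * 100
= 98.8757%


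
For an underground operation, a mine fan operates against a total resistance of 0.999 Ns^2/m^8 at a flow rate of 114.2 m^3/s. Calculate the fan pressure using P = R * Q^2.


Compute Q^2:
Q^2 = 114.2^2 = 13041.64
Compute pressure:
P = R * Q^2 = 0.999 * 13041.64
= 13028.5984 Pa

13028.5984 Pa


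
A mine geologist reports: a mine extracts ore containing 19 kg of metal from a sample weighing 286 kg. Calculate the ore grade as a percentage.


Ore grade = (metal mass / ore mass) * 100
= (19 / 286) * 100
= 0.06643356643 * 100
= 6.6434%

6.6434%


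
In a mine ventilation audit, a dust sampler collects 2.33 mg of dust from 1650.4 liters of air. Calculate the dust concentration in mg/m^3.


Convert liters to m^3: 1 m^3 = 1000 L
Concentration = mass / volume * 1000
= 2.33 / 1650.4 * 1000
= 0.001411778963 * 1000
= 1.4118 mg/m^3

1.4118 mg/m^3


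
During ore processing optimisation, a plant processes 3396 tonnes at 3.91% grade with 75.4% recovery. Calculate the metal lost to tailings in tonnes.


32.6648 tonnes

Total metal in feed:
= 3396 * 3.91 / 100 = 132.7836 tonnes
Metal recovered:
= 132.7836 * 75.4 / 100 = 100.1188344 tonnes
Metal lost to tailings:
= 132.7836 - 100.1188344
= 32.6648 tonnes


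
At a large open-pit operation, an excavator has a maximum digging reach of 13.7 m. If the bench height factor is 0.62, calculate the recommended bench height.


Bench height = reach * factor
= 13.7 * 0.62
= 8.494 m

8.494 m


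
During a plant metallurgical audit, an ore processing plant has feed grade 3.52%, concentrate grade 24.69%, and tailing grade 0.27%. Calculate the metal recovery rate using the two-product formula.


93.3504%

Using the two-product formula:
R = 100 * c * (f - t) / (f * (c - t))
Numerator = 100 * 24.69 * (3.52 - 0.27)
= 100 * 24.69 * 3.25
= 8024.25
Denominator = 3.52 * (24.69 - 0.27)
= 3.52 * 24.42
= 85.9584
R = 8024.25 / 85.9584
= 93.3504%


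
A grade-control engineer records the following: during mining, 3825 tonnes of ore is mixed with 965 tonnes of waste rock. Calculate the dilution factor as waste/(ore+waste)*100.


20.1461%

Total material = ore + waste
= 3825 + 965 = 4790 tonnes
Dilution = waste / total * 100
= 965 / 4790 * 100
= 0.2014613779 * 100
= 20.1461%


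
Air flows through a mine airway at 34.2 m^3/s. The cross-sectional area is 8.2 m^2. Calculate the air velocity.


Velocity = flow rate / cross-sectional area
= 34.2 / 8.2
= 4.1707 m/s

4.1707 m/s


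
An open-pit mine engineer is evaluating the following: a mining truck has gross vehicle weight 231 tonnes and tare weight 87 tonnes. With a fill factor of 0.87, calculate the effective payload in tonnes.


Maximum payload = gross - tare
= 231 - 87 = 144 tonnes
Effective payload = max payload * fill factor
= 144 * 0.87
= 125.28 tonnes

125.28 tonnes


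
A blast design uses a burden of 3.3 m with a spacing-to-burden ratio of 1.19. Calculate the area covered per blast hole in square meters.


First, find the spacing:
Spacing = burden * ratio = 3.3 * 1.19
= 3.927 m
Then, calculate the area:
Area = burden * spacing = 3.3 * 3.927
= 12.9591 m^2

12.9591 m^2


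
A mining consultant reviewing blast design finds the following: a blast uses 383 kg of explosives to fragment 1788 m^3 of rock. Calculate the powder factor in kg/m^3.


Powder factor = explosive mass / rock volume
= 383 / 1788
= 0.2142 kg/m^3

0.2142 kg/m^3


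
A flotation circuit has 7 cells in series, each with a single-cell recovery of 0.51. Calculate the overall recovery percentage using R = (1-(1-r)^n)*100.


Complement of single-cell recovery:
1 - r = 1 - 0.51 = 0.49
Raise to power n:
(1 - r)^7 = 0.49^7 = 0.006782230728
Overall recovery:
R = (1 - 0.006782230728) * 100
= 99.3218%

99.3218%


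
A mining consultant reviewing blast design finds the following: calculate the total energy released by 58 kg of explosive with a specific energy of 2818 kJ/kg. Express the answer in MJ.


Energy = mass * specific_energy / 1000
= 58 * 2818 / 1000
= 163444 / 1000
= 163.444 MJ

163.444 MJ


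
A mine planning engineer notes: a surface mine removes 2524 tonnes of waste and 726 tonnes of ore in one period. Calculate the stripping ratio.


Stripping ratio = waste tonnage / ore tonnage
= 2524 / 726
= 3.4766

3.4766


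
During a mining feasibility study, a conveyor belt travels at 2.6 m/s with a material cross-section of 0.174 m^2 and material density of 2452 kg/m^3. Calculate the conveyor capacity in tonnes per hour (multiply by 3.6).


3993.4253 t/h

Volumetric flow = speed * area
= 2.6 * 0.174 = 0.4524 m^3/s
Mass flow = volumetric * density
= 0.4524 * 2452 = 1109.2848 kg/s
Convert to t/h: multiply by 3.6
Capacity = 1109.2848 * 3.6
= 3993.4253 t/h


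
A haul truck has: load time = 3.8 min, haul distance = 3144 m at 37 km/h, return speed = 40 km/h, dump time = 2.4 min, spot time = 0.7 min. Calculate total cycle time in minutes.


Convert haul speed to m/min: 37 * 1000/60 = 616.6666667 m/min
Haul time = 3144 / 616.6666667 = 5.098378378 min
Convert return speed to m/min: 40 * 1000/60 = 666.6666667 m/min
Return time = 3144 / 666.6666667 = 4.716 min
Total cycle time:
= 3.8 + 5.098378378 + 2.4 + 4.716 + 0.7
= 16.7144 min

16.7144 min


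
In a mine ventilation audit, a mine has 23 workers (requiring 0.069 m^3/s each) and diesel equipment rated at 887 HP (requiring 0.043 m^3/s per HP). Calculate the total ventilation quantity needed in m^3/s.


39.728 m^3/s

Airflow for workers:
Q_people = 23 * 0.069 = 1.587 m^3/s
Airflow for diesel equipment:
Q_diesel = 887 * 0.043 = 38.141 m^3/s
Total ventilation:
Q_total = 1.587 + 38.141
= 39.728 m^3/s


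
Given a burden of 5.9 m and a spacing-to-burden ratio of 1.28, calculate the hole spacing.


7.552 m

Spacing = burden * ratio
= 5.9 * 1.28
= 7.552 m


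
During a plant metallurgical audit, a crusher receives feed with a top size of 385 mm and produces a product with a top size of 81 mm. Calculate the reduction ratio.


Reduction ratio = feed size / product size
= 385 / 81
= 4.7531

4.7531


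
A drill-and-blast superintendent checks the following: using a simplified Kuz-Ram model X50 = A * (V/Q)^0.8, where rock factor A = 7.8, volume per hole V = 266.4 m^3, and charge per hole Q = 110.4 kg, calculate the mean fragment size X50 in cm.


Compute V/Q:
V/Q = 266.4 / 110.4 = 2.413043478
Raise to the power 0.8:
(V/Q)^0.8 = 2.413043478^0.8 = 2.023261966
Multiply by A:
X50 = 7.8 * 2.023261966
= 15.7814 cm

15.7814 cm


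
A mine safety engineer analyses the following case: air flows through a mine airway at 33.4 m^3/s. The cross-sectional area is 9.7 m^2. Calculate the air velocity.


Velocity = flow rate / cross-sectional area
= 33.4 / 9.7
= 3.4433 m/s

3.4433 m/s


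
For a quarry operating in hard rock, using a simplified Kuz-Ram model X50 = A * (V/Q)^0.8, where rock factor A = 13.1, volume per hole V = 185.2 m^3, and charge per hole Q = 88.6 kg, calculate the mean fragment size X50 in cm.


Compute V/Q:
V/Q = 185.2 / 88.6 = 2.090293454
Raise to the power 0.8:
(V/Q)^0.8 = 2.090293454^0.8 = 1.803706243
Multiply by A:
X50 = 13.1 * 1.803706243
= 23.6286 cm

23.6286 cm


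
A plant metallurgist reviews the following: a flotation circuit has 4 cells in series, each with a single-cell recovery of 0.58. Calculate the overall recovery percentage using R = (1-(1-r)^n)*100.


96.8883%

Complement of single-cell recovery:
1 - r = 1 - 0.58 = 0.42
Raise to power n:
(1 - r)^4 = 0.42^4 = 0.03111696
Overall recovery:
R = (1 - 0.03111696) * 100
= 96.8883%


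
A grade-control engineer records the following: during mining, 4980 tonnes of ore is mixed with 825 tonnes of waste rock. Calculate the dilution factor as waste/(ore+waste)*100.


14.2119%

Total material = ore + waste
= 4980 + 825 = 5805 tonnes
Dilution = waste / total * 100
= 825 / 5805 * 100
= 0.142118863 * 100
= 14.2119%


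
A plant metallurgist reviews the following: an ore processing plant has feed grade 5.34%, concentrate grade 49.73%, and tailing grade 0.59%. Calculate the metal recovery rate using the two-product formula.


Using the two-product formula:
R = 100 * c * (f - t) / (f * (c - t))
Numerator = 100 * 49.73 * (5.34 - 0.59)
= 100 * 49.73 * 4.75
= 23621.75
Denominator = 5.34 * (49.73 - 0.59)
= 5.34 * 49.14
= 262.4076
R = 23621.75 / 262.4076
= 90.0193%

90.0193%


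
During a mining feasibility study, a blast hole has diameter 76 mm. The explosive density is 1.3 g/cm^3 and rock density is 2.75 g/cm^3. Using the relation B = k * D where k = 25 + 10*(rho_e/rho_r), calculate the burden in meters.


First, compute k:
rho_e / rho_r = 1.3 / 2.75 = 0.4727272727
k = 25 + 10 * 0.4727272727 = 29.72727273
Then, compute burden:
B = k * D / 1000 = 29.72727273 * 76 / 1000
= 2259.272727 / 1000
= 2.2593 m

2.2593 m


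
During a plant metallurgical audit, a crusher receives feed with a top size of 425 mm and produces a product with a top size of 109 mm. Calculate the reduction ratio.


Reduction ratio = feed size / product size
= 425 / 109
= 3.8991

3.8991


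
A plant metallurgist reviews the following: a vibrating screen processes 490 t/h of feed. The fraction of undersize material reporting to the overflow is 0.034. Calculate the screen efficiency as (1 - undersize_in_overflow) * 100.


96.6%

Screen efficiency = (1 - fraction of undersize in overflow) * 100
= (1 - 0.034) * 100
= 0.966 * 100
= 96.6%


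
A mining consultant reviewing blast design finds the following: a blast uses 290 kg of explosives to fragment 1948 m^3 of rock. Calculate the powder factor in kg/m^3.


Powder factor = explosive mass / rock volume
= 290 / 1948
= 0.1489 kg/m^3

0.1489 kg/m^3


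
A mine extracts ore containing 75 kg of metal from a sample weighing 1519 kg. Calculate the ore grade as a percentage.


4.9375%

Ore grade = (metal mass / ore mass) * 100
= (75 / 1519) * 100
= 0.04937458855 * 100
= 4.9375%


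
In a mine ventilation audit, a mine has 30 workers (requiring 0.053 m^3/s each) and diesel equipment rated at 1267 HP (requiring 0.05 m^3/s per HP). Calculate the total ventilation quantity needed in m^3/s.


Airflow for workers:
Q_people = 30 * 0.053 = 1.59 m^3/s
Airflow for diesel equipment:
Q_diesel = 1267 * 0.05 = 63.35 m^3/s
Total ventilation:
Q_total = 1.59 + 63.35
= 64.94 m^3/s

64.94 m^3/s


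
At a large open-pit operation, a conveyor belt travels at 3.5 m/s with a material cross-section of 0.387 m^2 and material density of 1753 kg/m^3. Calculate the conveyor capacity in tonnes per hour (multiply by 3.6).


8547.9786 t/h

Volumetric flow = speed * area
= 3.5 * 0.387 = 1.3545 m^3/s
Mass flow = volumetric * density
= 1.3545 * 1753 = 2374.4385 kg/s
Convert to t/h: multiply by 3.6
Capacity = 2374.4385 * 3.6
= 8547.9786 t/h


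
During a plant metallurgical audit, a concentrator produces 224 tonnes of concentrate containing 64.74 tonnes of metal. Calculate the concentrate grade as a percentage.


28.9018%

Grade = (metal in concentrate / concentrate mass) * 100
= (64.74 / 224) * 100
= 0.2890178571 * 100
= 28.9018%


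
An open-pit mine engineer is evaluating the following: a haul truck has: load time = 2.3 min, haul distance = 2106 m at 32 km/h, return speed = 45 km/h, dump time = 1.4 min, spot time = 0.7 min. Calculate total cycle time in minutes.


11.1568 min

Convert haul speed to m/min: 32 * 1000/60 = 533.3333333 m/min
Haul time = 2106 / 533.3333333 = 3.94875 min
Convert return speed to m/min: 45 * 1000/60 = 750 m/min
Return time = 2106 / 750 = 2.808 min
Total cycle time:
= 2.3 + 3.94875 + 1.4 + 2.808 + 0.7
= 11.1568 min


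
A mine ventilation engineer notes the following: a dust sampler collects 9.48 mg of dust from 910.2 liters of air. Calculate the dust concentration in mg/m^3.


Convert liters to m^3: 1 m^3 = 1000 L
Concentration = mass / volume * 1000
= 9.48 / 910.2 * 1000
= 0.01041529334 * 1000
= 10.4153 mg/m^3

10.4153 mg/m^3


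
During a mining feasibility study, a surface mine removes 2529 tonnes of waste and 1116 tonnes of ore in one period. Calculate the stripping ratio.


Stripping ratio = waste tonnage / ore tonnage
= 2529 / 1116
= 2.2661

2.2661


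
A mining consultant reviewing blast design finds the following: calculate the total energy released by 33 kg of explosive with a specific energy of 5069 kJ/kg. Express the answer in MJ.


Energy = mass * specific_energy / 1000
= 33 * 5069 / 1000
= 167277 / 1000
= 167.277 MJ

167.277 MJ


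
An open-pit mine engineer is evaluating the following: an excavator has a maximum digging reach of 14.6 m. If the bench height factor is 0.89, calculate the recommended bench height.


Bench height = reach * factor
= 14.6 * 0.89
= 12.994 m

12.994 m


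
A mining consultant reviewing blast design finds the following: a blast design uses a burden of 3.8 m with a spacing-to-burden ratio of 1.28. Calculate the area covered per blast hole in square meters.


First, find the spacing:
Spacing = burden * ratio = 3.8 * 1.28
= 4.864 m
Then, calculate the area:
Area = burden * spacing = 3.8 * 4.864
= 18.4832 m^2

18.4832 m^2


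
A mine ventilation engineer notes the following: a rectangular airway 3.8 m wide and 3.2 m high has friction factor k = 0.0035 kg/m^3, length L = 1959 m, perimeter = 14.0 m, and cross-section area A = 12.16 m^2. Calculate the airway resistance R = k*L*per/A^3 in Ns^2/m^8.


0.0534 Ns^2/m^8

Compute the numerator:
k * L * per = 0.0035 * 1959 * 14.0
= 95.991
Compute the denominator:
A^3 = 12.16^3 = 1798.045696
Resistance:
R = 95.991 / 1798.045696
= 0.0534 Ns^2/m^8


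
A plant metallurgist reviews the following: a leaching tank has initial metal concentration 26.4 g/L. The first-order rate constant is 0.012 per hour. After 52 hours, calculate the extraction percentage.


Compute the exponent:
-k * t = -0.012 * 52 = -0.624
Remaining concentration:
C = 26.4 * exp(-0.624)
= 26.4 * 0.5357969577
= 14.14503968 g/L
Extracted = 26.4 - 14.14503968 = 12.25496032 g/L
Extraction % = 12.25496032 / 26.4 * 100
= 46.4203%

46.4203%


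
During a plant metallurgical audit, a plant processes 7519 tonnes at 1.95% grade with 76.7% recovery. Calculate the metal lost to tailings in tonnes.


Total metal in feed:
= 7519 * 1.95 / 100 = 146.6205 tonnes
Metal recovered:
= 146.6205 * 76.7 / 100 = 112.4579235 tonnes
Metal lost to tailings:
= 146.6205 - 112.4579235
= 34.1626 tonnes

34.1626 tonnes


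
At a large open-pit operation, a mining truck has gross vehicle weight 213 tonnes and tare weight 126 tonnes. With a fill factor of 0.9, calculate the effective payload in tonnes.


78.3 tonnes

Maximum payload = gross - tare
= 213 - 126 = 87 tonnes
Effective payload = max payload * fill factor
= 87 * 0.9
= 78.3 tonnes


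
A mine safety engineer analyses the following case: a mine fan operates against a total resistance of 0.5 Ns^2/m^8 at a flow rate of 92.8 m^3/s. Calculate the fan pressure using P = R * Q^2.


4305.92 Pa

Compute Q^2:
Q^2 = 92.8^2 = 8611.84
Compute pressure:
P = R * Q^2 = 0.5 * 8611.84
= 4305.92 Pa


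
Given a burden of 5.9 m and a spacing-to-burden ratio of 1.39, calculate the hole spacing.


Spacing = burden * ratio
= 5.9 * 1.39
= 8.201 m

8.201 m


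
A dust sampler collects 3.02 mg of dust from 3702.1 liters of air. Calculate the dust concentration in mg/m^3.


0.8158 mg/m^3

Convert liters to m^3: 1 m^3 = 1000 L
Concentration = mass / volume * 1000
= 3.02 / 3702.1 * 1000
= 0.0008157532211 * 1000
= 0.8158 mg/m^3


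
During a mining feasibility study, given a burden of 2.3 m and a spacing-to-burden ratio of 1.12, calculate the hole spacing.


2.576 m

Spacing = burden * ratio
= 2.3 * 1.12
= 2.576 m


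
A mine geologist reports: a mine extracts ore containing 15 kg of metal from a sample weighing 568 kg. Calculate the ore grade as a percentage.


Ore grade = (metal mass / ore mass) * 100
= (15 / 568) * 100
= 0.0264084507 * 100
= 2.6408%

2.6408%


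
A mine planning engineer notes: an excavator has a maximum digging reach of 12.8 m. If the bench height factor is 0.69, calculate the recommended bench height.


Bench height = reach * factor
= 12.8 * 0.69
= 8.832 m

8.832 m


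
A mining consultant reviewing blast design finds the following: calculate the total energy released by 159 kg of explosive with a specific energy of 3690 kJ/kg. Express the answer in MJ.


Energy = mass * specific_energy / 1000
= 159 * 3690 / 1000
= 586710 / 1000
= 586.71 MJ

586.71 MJ


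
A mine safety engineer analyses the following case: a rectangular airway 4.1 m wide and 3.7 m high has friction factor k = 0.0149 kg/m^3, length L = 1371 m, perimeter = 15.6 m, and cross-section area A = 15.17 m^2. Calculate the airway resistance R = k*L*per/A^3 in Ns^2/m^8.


0.0913 Ns^2/m^8

Compute the numerator:
k * L * per = 0.0149 * 1371 * 15.6
= 318.67524
Compute the denominator:
A^3 = 15.17^3 = 3491.055413
Resistance:
R = 318.67524 / 3491.055413
= 0.0913 Ns^2/m^8


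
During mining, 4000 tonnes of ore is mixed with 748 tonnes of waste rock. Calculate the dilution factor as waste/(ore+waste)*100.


Total material = ore + waste
= 4000 + 748 = 4748 tonnes
Dilution = waste / total * 100
= 748 / 4748 * 100
= 0.1575400168 * 100
= 15.754%

15.754%


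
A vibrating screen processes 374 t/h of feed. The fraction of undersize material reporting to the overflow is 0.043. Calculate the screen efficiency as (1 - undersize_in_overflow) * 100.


95.7%

Screen efficiency = (1 - fraction of undersize in overflow) * 100
= (1 - 0.043) * 100
= 0.957 * 100
= 95.7%


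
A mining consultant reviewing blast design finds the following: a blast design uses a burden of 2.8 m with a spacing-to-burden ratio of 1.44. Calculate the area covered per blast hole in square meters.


First, find the spacing:
Spacing = burden * ratio = 2.8 * 1.44
= 4.032 m
Then, calculate the area:
Area = burden * spacing = 2.8 * 4.032
= 11.2896 m^2

11.2896 m^2


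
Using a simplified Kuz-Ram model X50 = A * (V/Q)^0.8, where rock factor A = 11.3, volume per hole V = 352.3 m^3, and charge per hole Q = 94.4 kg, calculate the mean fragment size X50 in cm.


Compute V/Q:
V/Q = 352.3 / 94.4 = 3.731991525
Raise to the power 0.8:
(V/Q)^0.8 = 3.731991525^0.8 = 2.86782416
Multiply by A:
X50 = 11.3 * 2.86782416
= 32.4064 cm

32.4064 cm


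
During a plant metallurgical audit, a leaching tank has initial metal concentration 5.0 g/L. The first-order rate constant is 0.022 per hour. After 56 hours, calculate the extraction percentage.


70.8291%

Compute the exponent:
-k * t = -0.022 * 56 = -1.232
Remaining concentration:
C = 5.0 * exp(-1.232)
= 5.0 * 0.2917085767
= 1.458542884 g/L
Extracted = 5.0 - 1.458542884 = 3.541457116 g/L
Extraction % = 3.541457116 / 5.0 * 100
= 70.8291%
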